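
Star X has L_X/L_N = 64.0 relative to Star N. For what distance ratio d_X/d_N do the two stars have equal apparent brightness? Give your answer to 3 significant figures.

Equal flux requires L_X/d_X² = L_N/d_N², so d_X/d_N = √(L_X/L_N)
= √(64.0) = 8.000.

8.00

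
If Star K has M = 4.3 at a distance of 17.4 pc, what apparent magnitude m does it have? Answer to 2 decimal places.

5.50

m = M + 5 log₁₀(d/10 pc) = 4.3 + 5 log₁₀(17.4/10)
  = 4.3 + 5 × 0.241 = 4.3 + 1.20 = 5.50.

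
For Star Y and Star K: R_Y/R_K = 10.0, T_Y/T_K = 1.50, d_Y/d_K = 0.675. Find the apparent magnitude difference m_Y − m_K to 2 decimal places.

L_Y/L_K = (10.0)²(1.50)⁴ = 506.2.
F_Y/F_K = (L_Y/L_K)/(d_Y/d_K)² = 506.2/0.4556 = 1111.
m_Y − m_K = −2.5 log₁₀(1111) = -7.61.

-7.61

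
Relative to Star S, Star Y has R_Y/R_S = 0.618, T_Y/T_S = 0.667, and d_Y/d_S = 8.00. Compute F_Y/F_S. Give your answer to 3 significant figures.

L_Y/L_S = (R_Y/R_S)²(T_Y/T_S)⁴ = (0.618)² × (0.667)⁴ = 0.07559.
F_Y/F_S = (L_Y/L_S)/(d_Y/d_S)² = 0.07559 / (8.00)² = 0.001181.

0.00118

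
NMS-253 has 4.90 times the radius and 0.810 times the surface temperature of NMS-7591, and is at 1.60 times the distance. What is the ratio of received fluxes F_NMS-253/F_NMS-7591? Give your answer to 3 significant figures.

L_NMS-253/L_NMS-7591 = (R_NMS-253/R_NMS-7591)²(T_NMS-253/T_NMS-7591)⁴ = (4.90)² × (0.810)⁴ = 10.34.
F_NMS-253/F_NMS-7591 = (L_NMS-253/L_NMS-7591)/(d_NMS-253/d_NMS-7591)² = 10.34 / (1.60)² = 4.037.

4.04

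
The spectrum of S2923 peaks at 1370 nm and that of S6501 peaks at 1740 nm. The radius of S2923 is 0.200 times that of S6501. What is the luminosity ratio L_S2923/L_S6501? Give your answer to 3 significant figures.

0.104

Wien's law gives T ∝ 1/λ_max, so T_S2923/T_S6501 = λ_S6501/λ_S2923 = 1740/1370 = 1.270.
Then L ∝ R²T⁴ gives L_S2923/L_S6501 = (0.200)² × (1.270)⁴ = 0.04000 × 2.602 = 0.1041.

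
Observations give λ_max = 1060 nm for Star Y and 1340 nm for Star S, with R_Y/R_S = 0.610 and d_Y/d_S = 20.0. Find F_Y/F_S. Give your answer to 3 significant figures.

Wien's law: T_Y/T_S = λ_S/λ_Y = 1340/1060 = 1.264.
L_Y/L_S = (R_Y/R_S)²(T_Y/T_S)⁴ = (0.610)²(1.264)⁴ = 0.9503.
F_Y/F_S = (L_Y/L_S)/(d_Y/d_S)² = 0.9503/(20.0)² = 0.002376.

0.00238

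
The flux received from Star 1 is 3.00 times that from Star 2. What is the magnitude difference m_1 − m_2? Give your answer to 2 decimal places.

m_1 − m_2 = −2.5 log₁₀(F_1/F_2) = −2.5 log₁₀(3.00) = −2.5 × (0.477) = -1.193.

-1.19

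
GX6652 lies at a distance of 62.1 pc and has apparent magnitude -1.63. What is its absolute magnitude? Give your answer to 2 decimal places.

M = m − 5 log₁₀(d/10 pc) = -1.63 − 5 log₁₀(62.1/10)
  = -1.63 − 5 × 0.793 = -1.63 − 3.97 = -5.60.

-5.60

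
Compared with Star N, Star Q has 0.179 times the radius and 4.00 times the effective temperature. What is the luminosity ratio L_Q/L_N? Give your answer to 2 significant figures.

From the Stefan–Boltzmann law, L ∝ R²T⁴, so
L_Q/L_N = (R_Q/R_N)² (T_Q/T_N)⁴ = (0.179)² × (4.00)⁴ = 0.03204 × 256.0 = 8.202.

8.2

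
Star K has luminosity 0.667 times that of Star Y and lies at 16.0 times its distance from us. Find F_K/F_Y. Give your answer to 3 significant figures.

F = L/(4πd²), so F_K/F_Y = (L_K/L_Y) / (d_K/d_Y)²
= 0.667 / (16.0)² = 0.667 / 256.0 = 0.002605.

0.00261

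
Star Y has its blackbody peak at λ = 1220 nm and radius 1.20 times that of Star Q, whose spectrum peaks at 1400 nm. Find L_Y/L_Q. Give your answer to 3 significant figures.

2.50

Wien's law gives T ∝ 1/λ_max, so T_Y/T_Q = λ_Q/λ_Y = 1400/1220 = 1.148.
Then L ∝ R²T⁴ gives L_Y/L_Q = (1.20)² × (1.148)⁴ = 1.440 × 1.734 = 2.497.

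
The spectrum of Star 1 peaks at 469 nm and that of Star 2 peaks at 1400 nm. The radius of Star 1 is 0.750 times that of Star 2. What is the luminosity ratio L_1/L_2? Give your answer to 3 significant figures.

Wien's law gives T ∝ 1/λ_max, so T_1/T_2 = λ_2/λ_1 = 1400/469 = 2.985.
Then L ∝ R²T⁴ gives L_1/L_2 = (0.750)² × (2.985)⁴ = 0.5625 × 79.40 = 44.66.

44.7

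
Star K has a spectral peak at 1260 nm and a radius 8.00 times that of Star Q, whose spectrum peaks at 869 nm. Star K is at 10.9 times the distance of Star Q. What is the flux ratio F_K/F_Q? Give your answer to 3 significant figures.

0.122

Wien's law: T_K/T_Q = λ_Q/λ_K = 869/1260 = 0.6897.
L_K/L_Q = (R_K/R_Q)²(T_K/T_Q)⁴ = (8.00)²(0.6897)⁴ = 14.48.
F_K/F_Q = (L_K/L_Q)/(d_K/d_Q)² = 14.48/(10.9)² = 0.1219.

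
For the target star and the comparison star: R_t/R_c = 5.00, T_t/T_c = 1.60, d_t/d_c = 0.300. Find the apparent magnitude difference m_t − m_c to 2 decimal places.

-8.15

L_t/L_c = (5.00)²(1.60)⁴ = 163.8.
F_t/F_c = (L_t/L_c)/(d_t/d_c)² = 163.8/0.09000 = 1820.
m_t − m_c = −2.5 log₁₀(1820) = -8.15.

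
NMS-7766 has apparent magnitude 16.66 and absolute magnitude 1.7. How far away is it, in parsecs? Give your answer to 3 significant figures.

m − M = 5 log₁₀(d/10 pc)
16.66 − (1.7) = 14.96 = 5 log₁₀(d/10)
d = 10 × 10^(14.96/5) = 10 × 10^2.992 = 9817 pc.

9.82×10^3 pc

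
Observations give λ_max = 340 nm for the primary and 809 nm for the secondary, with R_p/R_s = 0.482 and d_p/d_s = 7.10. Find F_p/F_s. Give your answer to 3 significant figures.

0.148

Wien's law: T_p/T_s = λ_s/λ_p = 809/340 = 2.379.
L_p/L_s = (R_p/R_s)²(T_p/T_s)⁴ = (0.482)²(2.379)⁴ = 7.447.
F_p/F_s = (L_p/L_s)/(d_p/d_s)² = 7.447/(7.10)² = 0.1477.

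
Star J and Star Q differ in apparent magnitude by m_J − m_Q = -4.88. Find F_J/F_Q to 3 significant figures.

89.5

F_J/F_Q = 10^(−(m_J − m_Q)/2.5) = 10^(4.88/2.5) = 10^1.952 = 89.54.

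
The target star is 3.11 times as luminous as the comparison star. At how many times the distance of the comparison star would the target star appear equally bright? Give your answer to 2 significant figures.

Equal flux requires L_t/d_t² = L_c/d_c², so d_t/d_c = √(L_t/L_c)
= √(3.11) = 1.764.

1.8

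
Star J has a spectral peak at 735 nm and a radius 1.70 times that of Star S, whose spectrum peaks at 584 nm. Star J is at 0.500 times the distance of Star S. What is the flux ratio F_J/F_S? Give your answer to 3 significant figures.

Wien's law: T_J/T_S = λ_S/λ_J = 584/735 = 0.7946.
L_J/L_S = (R_J/R_S)²(T_J/T_S)⁴ = (1.70)²(0.7946)⁴ = 1.152.
F_J/F_S = (L_J/L_S)/(d_J/d_S)² = 1.152/(0.500)² = 4.607.

4.61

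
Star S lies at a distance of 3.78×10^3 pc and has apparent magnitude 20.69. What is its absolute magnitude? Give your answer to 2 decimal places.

M = m − 5 log₁₀(d/10 pc) = 20.69 − 5 log₁₀(3.78×10^3/10)
  = 20.69 − 5 × 2.577 = 20.69 − 12.89 = 7.80.

7.80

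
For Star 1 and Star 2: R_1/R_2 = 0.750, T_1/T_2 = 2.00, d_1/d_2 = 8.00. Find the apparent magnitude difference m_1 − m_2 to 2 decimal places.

2.13

L_1/L_2 = (0.750)²(2.00)⁴ = 9.000.
F_1/F_2 = (L_1/L_2)/(d_1/d_2)² = 9.000/64.00 = 0.1406.
m_1 − m_2 = −2.5 log₁₀(0.1406) = 2.13.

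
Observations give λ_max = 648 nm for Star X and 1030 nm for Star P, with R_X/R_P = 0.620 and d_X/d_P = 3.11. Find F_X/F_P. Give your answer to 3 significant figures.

0.254

Wien's law: T_X/T_P = λ_P/λ_X = 1030/648 = 1.590.
L_X/L_P = (R_X/R_P)²(T_X/T_P)⁴ = (0.620)²(1.590)⁴ = 2.454.
F_X/F_P = (L_X/L_P)/(d_X/d_P)² = 2.454/(3.11)² = 0.2537.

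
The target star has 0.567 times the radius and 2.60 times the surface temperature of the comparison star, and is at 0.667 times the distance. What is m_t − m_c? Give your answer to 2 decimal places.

L_t/L_c = (0.567)²(2.60)⁴ = 14.69.
F_t/F_c = (L_t/L_c)/(d_t/d_c)² = 14.69/0.4449 = 33.02.
m_t − m_c = −2.5 log₁₀(33.02) = -3.80.

-3.80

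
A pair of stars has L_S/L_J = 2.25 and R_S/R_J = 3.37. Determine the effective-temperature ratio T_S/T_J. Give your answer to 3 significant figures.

L ∝ R²T⁴ gives T ∝ (L/R²)^(1/4), so
T_S/T_J = (2.25 / 3.37²)^(1/4) = (0.1981)^(1/4) = 0.6672.

0.667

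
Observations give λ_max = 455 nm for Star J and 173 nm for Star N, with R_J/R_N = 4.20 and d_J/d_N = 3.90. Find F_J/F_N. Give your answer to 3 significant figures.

Wien's law: T_J/T_N = λ_N/λ_J = 173/455 = 0.3802.
L_J/L_N = (R_J/R_N)²(T_J/T_N)⁴ = (4.20)²(0.3802)⁴ = 0.3687.
F_J/F_N = (L_J/L_N)/(d_J/d_N)² = 0.3687/(3.90)² = 0.02424.

0.0242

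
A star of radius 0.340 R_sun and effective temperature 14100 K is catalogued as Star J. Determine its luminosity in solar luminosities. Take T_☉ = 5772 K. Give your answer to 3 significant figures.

L/L_☉ = (R/R_☉)² (T/T_☉)⁴ = (0.340)² × (14100/5772)⁴
       = 0.1156 × (2.443)⁴ = 0.1156 × 35.61 = 4.117.

4.12 solar luminosities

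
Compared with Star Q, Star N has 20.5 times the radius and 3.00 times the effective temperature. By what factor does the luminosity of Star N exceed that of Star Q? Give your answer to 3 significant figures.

From the Stefan–Boltzmann law, L ∝ R²T⁴, so
L_N/L_Q = (R_N/R_Q)² (T_N/T_Q)⁴ = (20.5)² × (3.00)⁴ = 420.2 × 81.00 = 3.404×10^4.

3.40×10^4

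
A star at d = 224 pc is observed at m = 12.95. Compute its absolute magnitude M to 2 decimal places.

6.20

M = m − 5 log₁₀(d/10 pc) = 12.95 − 5 log₁₀(224/10)
  = 12.95 − 5 × 1.350 = 12.95 − 6.75 = 6.20.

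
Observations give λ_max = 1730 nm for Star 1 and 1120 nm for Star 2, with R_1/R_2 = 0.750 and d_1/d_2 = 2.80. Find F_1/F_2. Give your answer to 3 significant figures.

Wien's law: T_1/T_2 = λ_2/λ_1 = 1120/1730 = 0.6474.
L_1/L_2 = (R_1/R_2)²(T_1/T_2)⁴ = (0.750)²(0.6474)⁴ = 0.09881.
F_1/F_2 = (L_1/L_2)/(d_1/d_2)² = 0.09881/(2.80)² = 0.01260.

0.0126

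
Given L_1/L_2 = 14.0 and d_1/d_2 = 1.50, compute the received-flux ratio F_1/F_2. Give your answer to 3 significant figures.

F = L/(4πd²), so F_1/F_2 = (L_1/L_2) / (d_1/d_2)²
= 14.0 / (1.50)² = 14.0 / 2.250 = 6.222.

6.22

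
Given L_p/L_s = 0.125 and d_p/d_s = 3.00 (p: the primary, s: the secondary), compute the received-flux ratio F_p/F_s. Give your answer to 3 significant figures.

F = L/(4πd²), so F_p/F_s = (L_p/L_s) / (d_p/d_s)²
= 0.125 / (3.00)² = 0.125 / 9.000 = 0.01389.

0.0139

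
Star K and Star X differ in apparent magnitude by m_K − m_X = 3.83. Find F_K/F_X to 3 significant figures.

F_K/F_X = 10^(−(m_K − m_X)/2.5) = 10^(-3.83/2.5) = 10^-1.532 = 0.02938.

0.0294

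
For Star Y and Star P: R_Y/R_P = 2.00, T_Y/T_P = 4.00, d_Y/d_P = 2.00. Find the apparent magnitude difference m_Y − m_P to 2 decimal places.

L_Y/L_P = (2.00)²(4.00)⁴ = 1024.
F_Y/F_P = (L_Y/L_P)/(d_Y/d_P)² = 1024/4.000 = 256.0.
m_Y − m_P = −2.5 log₁₀(256.0) = -6.02.

-6.02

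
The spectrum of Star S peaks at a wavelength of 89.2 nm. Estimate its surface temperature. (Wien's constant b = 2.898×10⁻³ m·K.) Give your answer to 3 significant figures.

3.25×10^4 K

T = b/λ_max = 2.898×10⁻³ / (89.2×10⁻⁹) = 3.249×10^4 K.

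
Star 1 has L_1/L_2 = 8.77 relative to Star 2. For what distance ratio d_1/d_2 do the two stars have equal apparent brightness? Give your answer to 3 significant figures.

Equal flux requires L_1/d_1² = L_2/d_2², so d_1/d_2 = √(L_1/L_2)
= √(8.77) = 2.961.

2.96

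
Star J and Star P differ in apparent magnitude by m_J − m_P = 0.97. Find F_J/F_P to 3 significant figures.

0.409

F_J/F_P = 10^(−(m_J − m_P)/2.5) = 10^(-0.97/2.5) = 10^-0.388 = 0.4093.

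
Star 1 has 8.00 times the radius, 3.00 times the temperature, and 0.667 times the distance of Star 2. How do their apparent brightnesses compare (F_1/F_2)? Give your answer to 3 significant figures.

L_1/L_2 = (R_1/R_2)²(T_1/T_2)⁴ = (8.00)² × (3.00)⁴ = 5184.
F_1/F_2 = (L_1/L_2)/(d_1/d_2)² = 5184 / (0.667)² = 1.165×10^4.

1.17×10^4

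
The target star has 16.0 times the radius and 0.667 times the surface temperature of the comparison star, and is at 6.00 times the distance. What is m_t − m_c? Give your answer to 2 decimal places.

-0.37

L_t/L_c = (16.0)²(0.667)⁴ = 50.67.
F_t/F_c = (L_t/L_c)/(d_t/d_c)² = 50.67/36.00 = 1.407.
m_t − m_c = −2.5 log₁₀(1.407) = -0.37.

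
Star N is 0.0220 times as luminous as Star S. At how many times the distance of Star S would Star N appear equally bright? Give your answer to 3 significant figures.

0.148

Equal flux requires L_N/d_N² = L_S/d_S², so d_N/d_S = √(L_N/L_S)
= √(0.0220) = 0.1483.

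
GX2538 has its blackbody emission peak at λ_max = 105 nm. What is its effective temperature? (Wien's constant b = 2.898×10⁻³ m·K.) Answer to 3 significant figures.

T = b/λ_max = 2.898×10⁻³ / (105×10⁻⁹) = 2.760×10^4 K.

2.76×10^4 K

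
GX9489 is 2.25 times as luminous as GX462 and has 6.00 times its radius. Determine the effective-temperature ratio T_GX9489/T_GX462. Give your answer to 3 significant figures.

L ∝ R²T⁴ gives T ∝ (L/R²)^(1/4), so
T_GX9489/T_GX462 = (2.25 / 6.00²)^(1/4) = (0.06250)^(1/4) = 0.5000.

0.500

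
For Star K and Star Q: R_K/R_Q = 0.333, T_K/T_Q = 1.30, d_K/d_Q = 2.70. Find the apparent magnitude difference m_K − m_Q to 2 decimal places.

3.41

L_K/L_Q = (0.333)²(1.30)⁴ = 0.3167.
F_K/F_Q = (L_K/L_Q)/(d_K/d_Q)² = 0.3167/7.290 = 0.04344.
m_K − m_Q = −2.5 log₁₀(0.04344) = 3.41.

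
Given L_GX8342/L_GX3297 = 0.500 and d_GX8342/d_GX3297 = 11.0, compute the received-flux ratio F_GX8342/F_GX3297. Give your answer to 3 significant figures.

0.00413

F = L/(4πd²), so F_GX8342/F_GX3297 = (L_GX8342/L_GX3297) / (d_GX8342/d_GX3297)²
= 0.500 / (11.0)² = 0.500 / 121.0 = 0.004132.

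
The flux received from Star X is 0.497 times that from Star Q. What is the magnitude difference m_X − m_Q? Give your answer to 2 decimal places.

0.76

m_X − m_Q = −2.5 log₁₀(F_X/F_Q) = −2.5 log₁₀(0.497) = −2.5 × (-0.304) = 0.759.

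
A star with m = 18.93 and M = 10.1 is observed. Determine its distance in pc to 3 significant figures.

583 pc

m − M = 5 log₁₀(d/10 pc)
18.93 − (10.1) = 8.83 = 5 log₁₀(d/10)
d = 10 × 10^(8.83/5) = 10 × 10^1.766 = 583.4 pc.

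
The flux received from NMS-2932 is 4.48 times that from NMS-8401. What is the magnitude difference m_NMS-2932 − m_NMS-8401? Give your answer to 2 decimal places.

-1.63

m_NMS-2932 − m_NMS-8401 = −2.5 log₁₀(F_NMS-2932/F_NMS-8401) = −2.5 log₁₀(4.48) = −2.5 × (0.651) = -1.628.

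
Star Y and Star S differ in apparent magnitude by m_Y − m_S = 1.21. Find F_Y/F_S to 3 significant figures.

0.328

F_Y/F_S = 10^(−(m_Y − m_S)/2.5) = 10^(-1.21/2.5) = 10^-0.484 = 0.3281.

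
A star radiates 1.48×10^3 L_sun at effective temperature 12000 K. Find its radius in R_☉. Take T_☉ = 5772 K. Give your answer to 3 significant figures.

R/R_☉ = √(L/L_☉) / (T/T_☉)² = √(1.48×10^3) / (2.079)²
       = 38.47 / 4.322 = 8.901.

8.90 R_☉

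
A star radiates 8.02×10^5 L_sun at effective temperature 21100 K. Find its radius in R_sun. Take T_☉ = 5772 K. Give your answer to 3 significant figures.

R/R_☉ = √(L/L_☉) / (T/T_☉)² = √(8.02×10^5) / (3.656)²
       = 895.5 / 13.36 = 67.02.

67.0 R_sun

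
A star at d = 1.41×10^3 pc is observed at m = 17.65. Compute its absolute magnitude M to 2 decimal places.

6.90

M = m − 5 log₁₀(d/10 pc) = 17.65 − 5 log₁₀(1.41×10^3/10)
  = 17.65 − 5 × 2.149 = 17.65 − 10.75 = 6.90.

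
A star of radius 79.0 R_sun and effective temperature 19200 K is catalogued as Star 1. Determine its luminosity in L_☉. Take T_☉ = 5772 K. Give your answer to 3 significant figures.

L/L_☉ = (R/R_☉)² (T/T_☉)⁴ = (79.0)² × (19200/5772)⁴
       = 6241 × (3.326)⁴ = 6241 × 122.4 = 7.641×10^5.

7.64×10^5 L_☉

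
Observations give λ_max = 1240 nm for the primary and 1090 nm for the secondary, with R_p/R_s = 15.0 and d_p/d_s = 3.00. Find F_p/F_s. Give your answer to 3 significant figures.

Wien's law: T_p/T_s = λ_s/λ_p = 1090/1240 = 0.8790.
L_p/L_s = (R_p/R_s)²(T_p/T_s)⁴ = (15.0)²(0.8790)⁴ = 134.3.
F_p/F_s = (L_p/L_s)/(d_p/d_s)² = 134.3/(3.00)² = 14.93.

14.9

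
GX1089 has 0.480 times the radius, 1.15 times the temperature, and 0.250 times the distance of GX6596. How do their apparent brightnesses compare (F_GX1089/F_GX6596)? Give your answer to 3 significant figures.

L_GX1089/L_GX6596 = (R_GX1089/R_GX6596)²(T_GX1089/T_GX6596)⁴ = (0.480)² × (1.15)⁴ = 0.4030.
F_GX1089/F_GX6596 = (L_GX1089/L_GX6596)/(d_GX1089/d_GX6596)² = 0.4030 / (0.250)² = 6.448.

6.45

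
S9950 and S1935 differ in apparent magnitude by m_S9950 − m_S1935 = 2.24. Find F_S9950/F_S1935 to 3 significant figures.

F_S9950/F_S1935 = 10^(−(m_S9950 − m_S1935)/2.5) = 10^(-2.24/2.5) = 10^-0.896 = 0.1271.

0.127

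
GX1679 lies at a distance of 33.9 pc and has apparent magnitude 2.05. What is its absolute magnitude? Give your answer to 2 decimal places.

M = m − 5 log₁₀(d/10 pc) = 2.05 − 5 log₁₀(33.9/10)
  = 2.05 − 5 × 0.530 = 2.05 − 2.65 = -0.60.

-0.60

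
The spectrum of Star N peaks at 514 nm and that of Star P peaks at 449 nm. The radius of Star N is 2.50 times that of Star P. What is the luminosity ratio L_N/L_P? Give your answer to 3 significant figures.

3.64

Wien's law gives T ∝ 1/λ_max, so T_N/T_P = λ_P/λ_N = 449/514 = 0.8735.
Then L ∝ R²T⁴ gives L_N/L_P = (2.50)² × (0.8735)⁴ = 6.250 × 0.5823 = 3.639.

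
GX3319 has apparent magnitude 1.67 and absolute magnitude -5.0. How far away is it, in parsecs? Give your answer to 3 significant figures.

216 pc

m − M = 5 log₁₀(d/10 pc)
1.67 − (-5.0) = 6.67 = 5 log₁₀(d/10)
d = 10 × 10^(6.67/5) = 10 × 10^1.334 = 215.8 pc.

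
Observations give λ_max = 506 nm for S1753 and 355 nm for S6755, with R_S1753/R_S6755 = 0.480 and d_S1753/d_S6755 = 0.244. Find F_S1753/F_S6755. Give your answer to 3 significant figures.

0.938

Wien's law: T_S1753/T_S6755 = λ_S6755/λ_S1753 = 355/506 = 0.7016.
L_S1753/L_S6755 = (R_S1753/R_S6755)²(T_S1753/T_S6755)⁴ = (0.480)²(0.7016)⁴ = 0.05582.
F_S1753/F_S6755 = (L_S1753/L_S6755)/(d_S1753/d_S6755)² = 0.05582/(0.244)² = 0.9376.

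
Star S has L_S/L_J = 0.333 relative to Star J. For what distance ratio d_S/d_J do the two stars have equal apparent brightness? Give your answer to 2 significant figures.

0.58

Equal flux requires L_S/d_S² = L_J/d_J², so d_S/d_J = √(L_S/L_J)
= √(0.333) = 0.5771.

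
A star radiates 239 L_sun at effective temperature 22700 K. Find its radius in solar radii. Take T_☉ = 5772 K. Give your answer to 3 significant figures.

1.00 solar radii

R/R_☉ = √(L/L_☉) / (T/T_☉)² = √(239) / (3.933)²
       = 15.46 / 15.47 = 0.9995.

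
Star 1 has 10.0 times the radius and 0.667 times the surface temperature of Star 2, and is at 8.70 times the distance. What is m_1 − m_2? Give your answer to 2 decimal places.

1.46

L_1/L_2 = (10.0)²(0.667)⁴ = 19.79.
F_1/F_2 = (L_1/L_2)/(d_1/d_2)² = 19.79/75.69 = 0.2615.
m_1 − m_2 = −2.5 log₁₀(0.2615) = 1.46.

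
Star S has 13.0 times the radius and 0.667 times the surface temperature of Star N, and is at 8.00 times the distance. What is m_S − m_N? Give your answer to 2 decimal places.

0.70

L_S/L_N = (13.0)²(0.667)⁴ = 33.45.
F_S/F_N = (L_S/L_N)/(d_S/d_N)² = 33.45/64.00 = 0.5226.
m_S − m_N = −2.5 log₁₀(0.5226) = 0.70.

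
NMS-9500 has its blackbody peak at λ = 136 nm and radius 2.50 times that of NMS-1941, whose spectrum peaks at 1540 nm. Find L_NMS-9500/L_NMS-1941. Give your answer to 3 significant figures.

Wien's law gives T ∝ 1/λ_max, so T_NMS-9500/T_NMS-1941 = λ_NMS-1941/λ_NMS-9500 = 1540/136 = 11.32.
Then L ∝ R²T⁴ gives L_NMS-9500/L_NMS-1941 = (2.50)² × (11.32)⁴ = 6.250 × 1.644×10^4 = 1.028×10^5.

1.03×10^5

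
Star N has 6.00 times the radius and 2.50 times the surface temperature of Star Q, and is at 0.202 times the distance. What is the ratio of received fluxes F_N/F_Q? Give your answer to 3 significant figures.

L_N/L_Q = (R_N/R_Q)²(T_N/T_Q)⁴ = (6.00)² × (2.50)⁴ = 1406.
F_N/F_Q = (L_N/L_Q)/(d_N/d_Q)² = 1406 / (0.202)² = 3.446×10^4.

3.45×10^4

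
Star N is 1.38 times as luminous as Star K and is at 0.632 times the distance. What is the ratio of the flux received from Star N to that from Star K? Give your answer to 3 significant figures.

3.45

F = L/(4πd²), so F_N/F_K = (L_N/L_K) / (d_N/d_K)²
= 1.38 / (0.632)² = 1.38 / 0.3994 = 3.455.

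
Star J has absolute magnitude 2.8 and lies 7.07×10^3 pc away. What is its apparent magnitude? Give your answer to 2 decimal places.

17.05

m = M + 5 log₁₀(d/10 pc) = 2.8 + 5 log₁₀(7.07×10^3/10)
  = 2.8 + 5 × 2.849 = 2.8 + 14.25 = 17.05.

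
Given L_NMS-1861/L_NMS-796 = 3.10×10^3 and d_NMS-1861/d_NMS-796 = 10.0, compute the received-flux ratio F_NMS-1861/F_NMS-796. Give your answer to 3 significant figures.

F = L/(4πd²), so F_NMS-1861/F_NMS-796 = (L_NMS-1861/L_NMS-796) / (d_NMS-1861/d_NMS-796)²
= 3.10×10^3 / (10.0)² = 3.10×10^3 / 100.0 = 31.00.

31.0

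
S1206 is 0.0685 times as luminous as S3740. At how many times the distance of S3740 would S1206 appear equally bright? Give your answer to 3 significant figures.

Equal flux requires L_S1206/d_S1206² = L_S3740/d_S3740², so d_S1206/d_S3740 = √(L_S1206/L_S3740)
= √(0.0685) = 0.2617.

0.262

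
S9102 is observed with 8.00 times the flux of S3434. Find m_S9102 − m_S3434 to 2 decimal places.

m_S9102 − m_S3434 = −2.5 log₁₀(F_S9102/F_S3434) = −2.5 log₁₀(8.00) = −2.5 × (0.903) = -2.258.

-2.26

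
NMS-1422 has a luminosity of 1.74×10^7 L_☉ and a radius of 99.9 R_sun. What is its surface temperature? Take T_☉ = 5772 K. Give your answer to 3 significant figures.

3.73×10^4 K

T/T_☉ = (L/L_☉)^(1/4) / (R/R_☉)^(1/2)
T = 5772 × (1.74×10^7)^(1/4) / √(99.9) = 5772 × 64.59 / 9.995 = 3.730×10^4 K.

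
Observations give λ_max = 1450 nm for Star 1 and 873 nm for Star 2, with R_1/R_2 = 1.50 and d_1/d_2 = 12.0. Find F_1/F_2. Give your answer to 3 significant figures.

Wien's law: T_1/T_2 = λ_2/λ_1 = 873/1450 = 0.6021.
L_1/L_2 = (R_1/R_2)²(T_1/T_2)⁴ = (1.50)²(0.6021)⁴ = 0.2956.
F_1/F_2 = (L_1/L_2)/(d_1/d_2)² = 0.2956/(12.0)² = 0.002053.

0.00205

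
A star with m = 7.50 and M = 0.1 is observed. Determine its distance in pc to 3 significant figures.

m − M = 5 log₁₀(d/10 pc)
7.50 − (0.1) = 7.40 = 5 log₁₀(d/10)
d = 10 × 10^(7.40/5) = 10 × 10^1.480 = 302.0 pc.

302 pc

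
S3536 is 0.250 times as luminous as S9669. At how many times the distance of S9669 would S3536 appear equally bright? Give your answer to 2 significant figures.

Equal flux requires L_S3536/d_S3536² = L_S9669/d_S9669², so d_S3536/d_S9669 = √(L_S3536/L_S9669)
= √(0.250) = 0.5000.

0.50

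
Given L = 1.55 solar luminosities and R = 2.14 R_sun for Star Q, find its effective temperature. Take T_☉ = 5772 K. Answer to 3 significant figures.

T/T_☉ = (L/L_☉)^(1/4) / (R/R_☉)^(1/2)
T = 5772 × (1.55)^(1/4) / √(2.14) = 5772 × 1.116 / 1.463 = 4403 K.

4.40×10^3 K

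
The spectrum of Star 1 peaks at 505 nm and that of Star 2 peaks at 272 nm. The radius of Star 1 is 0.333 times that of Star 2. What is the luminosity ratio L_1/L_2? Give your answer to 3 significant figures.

Wien's law gives T ∝ 1/λ_max, so T_1/T_2 = λ_2/λ_1 = 272/505 = 0.5386.
Then L ∝ R²T⁴ gives L_1/L_2 = (0.333)² × (0.5386)⁴ = 0.1109 × 0.08416 = 0.009333.

0.00933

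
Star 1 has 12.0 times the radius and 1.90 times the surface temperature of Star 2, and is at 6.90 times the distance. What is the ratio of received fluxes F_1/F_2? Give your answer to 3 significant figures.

39.4

L_1/L_2 = (R_1/R_2)²(T_1/T_2)⁴ = (12.0)² × (1.90)⁴ = 1877.
F_1/F_2 = (L_1/L_2)/(d_1/d_2)² = 1877 / (6.90)² = 39.42.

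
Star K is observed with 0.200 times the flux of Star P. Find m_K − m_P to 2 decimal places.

m_K − m_P = −2.5 log₁₀(F_K/F_P) = −2.5 log₁₀(0.200) = −2.5 × (-0.699) = 1.747.

1.75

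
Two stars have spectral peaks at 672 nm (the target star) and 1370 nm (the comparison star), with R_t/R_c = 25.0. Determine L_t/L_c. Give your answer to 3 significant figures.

1.08×10^4

Wien's law gives T ∝ 1/λ_max, so T_t/T_c = λ_c/λ_t = 1370/672 = 2.039.
Then L ∝ R²T⁴ gives L_t/L_c = (25.0)² × (2.039)⁴ = 625.0 × 17.27 = 1.080×10^4.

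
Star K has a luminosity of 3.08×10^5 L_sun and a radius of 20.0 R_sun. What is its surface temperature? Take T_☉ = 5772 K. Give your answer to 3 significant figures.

3.04×10^4 K

T/T_☉ = (L/L_☉)^(1/4) / (R/R_☉)^(1/2)
T = 5772 × (3.08×10^5)^(1/4) / √(20.0) = 5772 × 23.56 / 4.472 = 3.041×10^4 K.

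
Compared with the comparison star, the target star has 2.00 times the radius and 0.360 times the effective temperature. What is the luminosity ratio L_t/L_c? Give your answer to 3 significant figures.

From the Stefan–Boltzmann law, L ∝ R²T⁴, so
L_t/L_c = (R_t/R_c)² (T_t/T_c)⁴ = (2.00)² × (0.360)⁴ = 4.000 × 0.01680 = 0.06718.

0.0672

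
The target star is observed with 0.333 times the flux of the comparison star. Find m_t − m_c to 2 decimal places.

m_t − m_c = −2.5 log₁₀(F_t/F_c) = −2.5 log₁₀(0.333) = −2.5 × (-0.478) = 1.194.

1.19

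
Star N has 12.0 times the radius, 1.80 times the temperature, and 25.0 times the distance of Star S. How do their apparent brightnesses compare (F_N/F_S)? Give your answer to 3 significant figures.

2.42

L_N/L_S = (R_N/R_S)²(T_N/T_S)⁴ = (12.0)² × (1.80)⁴ = 1512.
F_N/F_S = (L_N/L_S)/(d_N/d_S)² = 1512 / (25.0)² = 2.419.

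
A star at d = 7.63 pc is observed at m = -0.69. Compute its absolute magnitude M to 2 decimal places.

M = m − 5 log₁₀(d/10 pc) = -0.69 − 5 log₁₀(7.63/10)
  = -0.69 − 5 × -0.117 = -0.69 − -0.59 = -0.10.

-0.10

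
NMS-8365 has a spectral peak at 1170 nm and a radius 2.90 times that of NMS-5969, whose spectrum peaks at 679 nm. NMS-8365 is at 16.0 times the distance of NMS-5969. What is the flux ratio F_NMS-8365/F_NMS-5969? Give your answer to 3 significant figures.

0.00373

Wien's law: T_NMS-8365/T_NMS-5969 = λ_NMS-5969/λ_NMS-8365 = 679/1170 = 0.5803.
L_NMS-8365/L_NMS-5969 = (R_NMS-8365/R_NMS-5969)²(T_NMS-8365/T_NMS-5969)⁴ = (2.90)²(0.5803)⁴ = 0.9540.
F_NMS-8365/F_NMS-5969 = (L_NMS-8365/L_NMS-5969)/(d_NMS-8365/d_NMS-5969)² = 0.9540/(16.0)² = 0.003726.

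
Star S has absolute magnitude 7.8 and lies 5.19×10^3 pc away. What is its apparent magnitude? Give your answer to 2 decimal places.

21.38

m = M + 5 log₁₀(d/10 pc) = 7.8 + 5 log₁₀(5.19×10^3/10)
  = 7.8 + 5 × 2.715 = 7.8 + 13.58 = 21.38.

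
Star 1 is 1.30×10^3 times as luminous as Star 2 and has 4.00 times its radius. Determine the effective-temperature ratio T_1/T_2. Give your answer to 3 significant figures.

L ∝ R²T⁴ gives T ∝ (L/R²)^(1/4), so
T_1/T_2 = (1.30×10^3 / 4.00²)^(1/4) = (81.25)^(1/4) = 3.002.

3.00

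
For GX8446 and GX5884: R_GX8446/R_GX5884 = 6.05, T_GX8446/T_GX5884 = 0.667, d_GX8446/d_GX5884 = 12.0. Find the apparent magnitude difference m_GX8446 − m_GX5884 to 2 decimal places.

L_GX8446/L_GX5884 = (6.05)²(0.667)⁴ = 7.245.
F_GX8446/F_GX5884 = (L_GX8446/L_GX5884)/(d_GX8446/d_GX5884)² = 7.245/144.0 = 0.05031.
m_GX8446 − m_GX5884 = −2.5 log₁₀(0.05031) = 3.25.

3.25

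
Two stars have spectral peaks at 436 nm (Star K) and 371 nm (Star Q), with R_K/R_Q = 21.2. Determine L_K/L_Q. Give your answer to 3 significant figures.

Wien's law gives T ∝ 1/λ_max, so T_K/T_Q = λ_Q/λ_K = 371/436 = 0.8509.
Then L ∝ R²T⁴ gives L_K/L_Q = (21.2)² × (0.8509)⁴ = 449.4 × 0.5243 = 235.6.

236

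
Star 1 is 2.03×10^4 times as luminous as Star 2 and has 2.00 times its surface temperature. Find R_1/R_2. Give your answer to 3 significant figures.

35.6

L ∝ R²T⁴ gives R ∝ √L / T², so
R_1/R_2 = √(2.03×10^4) / (2.00)² = 142.5 / 4.000 = 35.62.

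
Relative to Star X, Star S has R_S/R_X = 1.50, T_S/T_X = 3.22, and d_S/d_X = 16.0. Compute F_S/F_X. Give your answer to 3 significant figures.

L_S/L_X = (R_S/R_X)²(T_S/T_X)⁴ = (1.50)² × (3.22)⁴ = 241.9.
F_S/F_X = (L_S/L_X)/(d_S/d_X)² = 241.9 / (16.0)² = 0.9449.

0.945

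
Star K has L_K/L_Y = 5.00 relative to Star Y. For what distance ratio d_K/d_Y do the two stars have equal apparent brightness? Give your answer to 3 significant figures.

2.24

Equal flux requires L_K/d_K² = L_Y/d_Y², so d_K/d_Y = √(L_K/L_Y)
= √(5.00) = 2.236.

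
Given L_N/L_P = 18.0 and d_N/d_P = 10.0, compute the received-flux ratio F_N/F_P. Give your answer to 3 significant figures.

0.180

F = L/(4πd²), so F_N/F_P = (L_N/L_P) / (d_N/d_P)²
= 18.0 / (10.0)² = 18.0 / 100.0 = 0.1800.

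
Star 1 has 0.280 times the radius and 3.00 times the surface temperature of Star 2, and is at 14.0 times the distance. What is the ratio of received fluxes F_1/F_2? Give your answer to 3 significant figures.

0.0324

L_1/L_2 = (R_1/R_2)²(T_1/T_2)⁴ = (0.280)² × (3.00)⁴ = 6.350.
F_1/F_2 = (L_1/L_2)/(d_1/d_2)² = 6.350 / (14.0)² = 0.03240.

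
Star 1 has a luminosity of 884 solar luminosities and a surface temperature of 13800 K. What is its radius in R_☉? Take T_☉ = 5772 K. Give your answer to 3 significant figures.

R/R_☉ = √(L/L_☉) / (T/T_☉)² = √(884) / (2.391)²
       = 29.73 / 5.716 = 5.201.

5.20 R_☉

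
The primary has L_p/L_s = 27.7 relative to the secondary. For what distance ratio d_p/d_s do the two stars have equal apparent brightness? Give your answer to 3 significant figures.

5.26

Equal flux requires L_p/d_p² = L_s/d_s², so d_p/d_s = √(L_p/L_s)
= √(27.7) = 5.263.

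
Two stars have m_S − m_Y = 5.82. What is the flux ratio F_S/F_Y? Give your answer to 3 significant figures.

0.00470

F_S/F_Y = 10^(−(m_S − m_Y)/2.5) = 10^(-5.82/2.5) = 10^-2.328 = 0.004699.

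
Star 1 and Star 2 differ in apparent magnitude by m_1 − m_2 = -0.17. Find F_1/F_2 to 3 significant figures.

F_1/F_2 = 10^(−(m_1 − m_2)/2.5) = 10^(0.17/2.5) = 10^0.068 = 1.169.

1.17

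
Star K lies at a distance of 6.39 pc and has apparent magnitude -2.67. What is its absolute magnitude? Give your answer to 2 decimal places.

-1.70

M = m − 5 log₁₀(d/10 pc) = -2.67 − 5 log₁₀(6.39/10)
  = -2.67 − 5 × -0.194 = -2.67 − -0.97 = -1.70.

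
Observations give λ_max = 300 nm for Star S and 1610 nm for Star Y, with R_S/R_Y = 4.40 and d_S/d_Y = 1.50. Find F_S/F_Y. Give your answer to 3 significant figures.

Wien's law: T_S/T_Y = λ_Y/λ_S = 1610/300 = 5.367.
L_S/L_Y = (R_S/R_Y)²(T_S/T_Y)⁴ = (4.40)²(5.367)⁴ = 1.606×10^4.
F_S/F_Y = (L_S/L_Y)/(d_S/d_Y)² = 1.606×10^4/(1.50)² = 7137.

7.14×10^3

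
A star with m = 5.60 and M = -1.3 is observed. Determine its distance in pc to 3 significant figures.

m − M = 5 log₁₀(d/10 pc)
5.60 − (-1.3) = 6.90 = 5 log₁₀(d/10)
d = 10 × 10^(6.90/5) = 10 × 10^1.380 = 239.9 pc.

240 pc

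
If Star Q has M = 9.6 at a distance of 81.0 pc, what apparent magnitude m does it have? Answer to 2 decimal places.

14.14

m = M + 5 log₁₀(d/10 pc) = 9.6 + 5 log₁₀(81.0/10)
  = 9.6 + 5 × 0.908 = 9.6 + 4.54 = 14.14.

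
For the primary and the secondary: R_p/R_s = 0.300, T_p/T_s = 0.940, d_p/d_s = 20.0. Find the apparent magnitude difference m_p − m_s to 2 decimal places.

9.39

L_p/L_s = (0.300)²(0.940)⁴ = 0.07027.
F_p/F_s = (L_p/L_s)/(d_p/d_s)² = 0.07027/400.0 = 1.757×10^-4.
m_p − m_s = −2.5 log₁₀(1.757×10^-4) = 9.39.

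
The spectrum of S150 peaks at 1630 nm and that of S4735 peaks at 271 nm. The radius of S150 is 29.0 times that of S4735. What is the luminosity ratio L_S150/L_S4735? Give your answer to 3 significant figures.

0.643

Wien's law gives T ∝ 1/λ_max, so T_S150/T_S4735 = λ_S4735/λ_S150 = 271/1630 = 0.1663.
Then L ∝ R²T⁴ gives L_S150/L_S4735 = (29.0)² × (0.1663)⁴ = 841.0 × 7.641×10^-4 = 0.6426.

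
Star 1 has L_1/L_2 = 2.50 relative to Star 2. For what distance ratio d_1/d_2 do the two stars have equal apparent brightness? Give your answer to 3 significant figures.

1.58

Equal flux requires L_1/d_1² = L_2/d_2², so d_1/d_2 = √(L_1/L_2)
= √(2.50) = 1.581.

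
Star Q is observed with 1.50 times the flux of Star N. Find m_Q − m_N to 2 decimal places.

m_Q − m_N = −2.5 log₁₀(F_Q/F_N) = −2.5 log₁₀(1.50) = −2.5 × (0.176) = -0.440.

-0.44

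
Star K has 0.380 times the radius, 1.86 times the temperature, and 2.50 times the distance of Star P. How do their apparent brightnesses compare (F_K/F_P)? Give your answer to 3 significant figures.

L_K/L_P = (R_K/R_P)²(T_K/T_P)⁴ = (0.380)² × (1.86)⁴ = 1.728.
F_K/F_P = (L_K/L_P)/(d_K/d_P)² = 1.728 / (2.50)² = 0.2765.

0.277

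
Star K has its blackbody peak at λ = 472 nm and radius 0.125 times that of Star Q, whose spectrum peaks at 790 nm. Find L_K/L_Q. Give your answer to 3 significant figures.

Wien's law gives T ∝ 1/λ_max, so T_K/T_Q = λ_Q/λ_K = 790/472 = 1.674.
Then L ∝ R²T⁴ gives L_K/L_Q = (0.125)² × (1.674)⁴ = 0.01562 × 7.848 = 0.1226.

0.123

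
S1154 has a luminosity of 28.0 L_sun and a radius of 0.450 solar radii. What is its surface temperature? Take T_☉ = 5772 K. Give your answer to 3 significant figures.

T/T_☉ = (L/L_☉)^(1/4) / (R/R_☉)^(1/2)
T = 5772 × (28.0)^(1/4) / √(0.450) = 5772 × 2.300 / 0.6708 = 1.979×10^4 K.

1.98×10^4 K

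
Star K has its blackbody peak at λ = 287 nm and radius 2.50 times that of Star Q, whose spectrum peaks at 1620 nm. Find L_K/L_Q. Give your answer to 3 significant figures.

6.34×10^3

Wien's law gives T ∝ 1/λ_max, so T_K/T_Q = λ_Q/λ_K = 1620/287 = 5.645.
Then L ∝ R²T⁴ gives L_K/L_Q = (2.50)² × (5.645)⁴ = 6.250 × 1015 = 6345.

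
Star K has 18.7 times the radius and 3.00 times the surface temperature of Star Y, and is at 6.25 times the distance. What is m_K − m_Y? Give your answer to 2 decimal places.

L_K/L_Y = (18.7)²(3.00)⁴ = 2.832×10^4.
F_K/F_Y = (L_K/L_Y)/(d_K/d_Y)² = 2.832×10^4/39.06 = 725.1.
m_K − m_Y = −2.5 log₁₀(725.1) = -7.15.

-7.15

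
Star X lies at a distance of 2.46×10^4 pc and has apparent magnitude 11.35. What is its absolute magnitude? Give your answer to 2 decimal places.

M = m − 5 log₁₀(d/10 pc) = 11.35 − 5 log₁₀(2.46×10^4/10)
  = 11.35 − 5 × 3.391 = 11.35 − 16.95 = -5.60.

-5.60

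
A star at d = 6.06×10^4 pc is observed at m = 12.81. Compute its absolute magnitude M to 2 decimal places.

M = m − 5 log₁₀(d/10 pc) = 12.81 − 5 log₁₀(6.06×10^4/10)
  = 12.81 − 5 × 3.782 = 12.81 − 18.91 = -6.10.

-6.10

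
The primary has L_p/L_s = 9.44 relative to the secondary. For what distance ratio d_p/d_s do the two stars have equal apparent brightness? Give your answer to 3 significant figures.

Equal flux requires L_p/d_p² = L_s/d_s², so d_p/d_s = √(L_p/L_s)
= √(9.44) = 3.072.

3.07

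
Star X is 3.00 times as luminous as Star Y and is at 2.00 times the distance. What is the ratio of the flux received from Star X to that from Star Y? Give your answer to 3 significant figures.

0.750

F = L/(4πd²), so F_X/F_Y = (L_X/L_Y) / (d_X/d_Y)²
= 3.00 / (2.00)² = 3.00 / 4.000 = 0.7500.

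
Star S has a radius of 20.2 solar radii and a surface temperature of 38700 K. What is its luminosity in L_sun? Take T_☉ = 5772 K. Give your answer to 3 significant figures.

L/L_☉ = (R/R_☉)² (T/T_☉)⁴ = (20.2)² × (38700/5772)⁴
       = 408.0 × (6.705)⁴ = 408.0 × 2021 = 8.246×10^5.

8.25×10^5 L_sun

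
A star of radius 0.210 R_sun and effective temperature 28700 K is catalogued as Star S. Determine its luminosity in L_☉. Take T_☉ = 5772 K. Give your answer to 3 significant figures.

L/L_☉ = (R/R_☉)² (T/T_☉)⁴ = (0.210)² × (28700/5772)⁴
       = 0.04410 × (4.972)⁴ = 0.04410 × 611.3 = 26.96.

27.0 L_☉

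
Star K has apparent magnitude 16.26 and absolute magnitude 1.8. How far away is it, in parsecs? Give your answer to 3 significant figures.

m − M = 5 log₁₀(d/10 pc)
16.26 − (1.8) = 14.46 = 5 log₁₀(d/10)
d = 10 × 10^(14.46/5) = 10 × 10^2.892 = 7798 pc.

7.80×10^3 pc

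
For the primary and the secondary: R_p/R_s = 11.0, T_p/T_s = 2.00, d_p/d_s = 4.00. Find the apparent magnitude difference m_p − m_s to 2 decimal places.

-5.21

L_p/L_s = (11.0)²(2.00)⁴ = 1936.
F_p/F_s = (L_p/L_s)/(d_p/d_s)² = 1936/16.00 = 121.0.
m_p − m_s = −2.5 log₁₀(121.0) = -5.21.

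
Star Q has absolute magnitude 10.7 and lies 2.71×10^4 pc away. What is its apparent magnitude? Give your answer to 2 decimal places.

m = M + 5 log₁₀(d/10 pc) = 10.7 + 5 log₁₀(2.71×10^4/10)
  = 10.7 + 5 × 3.433 = 10.7 + 17.16 = 27.86.

27.86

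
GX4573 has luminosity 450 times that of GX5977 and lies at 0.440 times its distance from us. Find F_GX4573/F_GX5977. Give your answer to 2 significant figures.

F = L/(4πd²), so F_GX4573/F_GX5977 = (L_GX4573/L_GX5977) / (d_GX4573/d_GX5977)²
= 450 / (0.440)² = 450 / 0.1936 = 2324.

2.3×10^3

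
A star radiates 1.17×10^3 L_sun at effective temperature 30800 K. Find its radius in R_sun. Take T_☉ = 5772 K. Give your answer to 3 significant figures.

1.20 R_sun

R/R_☉ = √(L/L_☉) / (T/T_☉)² = √(1.17×10^3) / (5.336)²
       = 34.21 / 28.47 = 1.201.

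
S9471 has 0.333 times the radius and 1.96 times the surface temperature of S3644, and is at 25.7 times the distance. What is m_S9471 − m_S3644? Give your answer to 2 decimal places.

6.51

L_S9471/L_S3644 = (0.333)²(1.96)⁴ = 1.636.
F_S9471/F_S3644 = (L_S9471/L_S3644)/(d_S9471/d_S3644)² = 1.636/660.5 = 0.002478.
m_S9471 − m_S3644 = −2.5 log₁₀(0.002478) = 6.51.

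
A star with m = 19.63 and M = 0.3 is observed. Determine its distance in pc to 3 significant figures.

7.35×10^4 pc

m − M = 5 log₁₀(d/10 pc)
19.63 − (0.3) = 19.33 = 5 log₁₀(d/10)
d = 10 × 10^(19.33/5) = 10 × 10^3.866 = 7.345×10^4 pc.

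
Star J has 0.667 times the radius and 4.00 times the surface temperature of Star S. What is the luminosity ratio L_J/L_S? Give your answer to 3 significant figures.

114

From the Stefan–Boltzmann law, L ∝ R²T⁴, so
L_J/L_S = (R_J/R_S)² (T_J/T_S)⁴ = (0.667)² × (4.00)⁴ = 0.4449 × 256.0 = 113.9.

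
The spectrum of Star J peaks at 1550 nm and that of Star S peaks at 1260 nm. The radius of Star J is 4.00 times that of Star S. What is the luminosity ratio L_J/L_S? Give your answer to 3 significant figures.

6.99

Wien's law gives T ∝ 1/λ_max, so T_J/T_S = λ_S/λ_J = 1260/1550 = 0.8129.
Then L ∝ R²T⁴ gives L_J/L_S = (4.00)² × (0.8129)⁴ = 16.00 × 0.4367 = 6.987.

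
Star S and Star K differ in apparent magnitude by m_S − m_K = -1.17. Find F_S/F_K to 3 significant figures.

2.94

F_S/F_K = 10^(−(m_S − m_K)/2.5) = 10^(1.17/2.5) = 10^0.468 = 2.938.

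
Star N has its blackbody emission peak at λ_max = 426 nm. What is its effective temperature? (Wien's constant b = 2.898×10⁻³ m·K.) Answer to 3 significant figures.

T = b/λ_max = 2.898×10⁻³ / (426×10⁻⁹) = 6803 K.

6.80×10^3 K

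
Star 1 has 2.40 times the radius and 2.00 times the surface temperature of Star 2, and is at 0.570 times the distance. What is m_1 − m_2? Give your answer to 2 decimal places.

-6.13

L_1/L_2 = (2.40)²(2.00)⁴ = 92.16.
F_1/F_2 = (L_1/L_2)/(d_1/d_2)² = 92.16/0.3249 = 283.7.
m_1 − m_2 = −2.5 log₁₀(283.7) = -6.13.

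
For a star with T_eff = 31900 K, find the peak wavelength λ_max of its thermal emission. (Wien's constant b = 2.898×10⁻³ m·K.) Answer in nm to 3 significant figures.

λ_max = b/T = 2.898×10⁻³ / 31900 = 9.08×10^-8 m = 90.85 nm.

90.8 nm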